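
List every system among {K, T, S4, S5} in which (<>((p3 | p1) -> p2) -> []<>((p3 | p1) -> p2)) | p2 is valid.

S5

S4-tableau for the negation ~((<>((p3 | p1) -> p2) -> []<>((p3 | p1) -> p2)) | p2):
1. ~((<>((p3 | p1) -> p2) -> []<>((p3 | p1) -> p2)) | p2), u
2. ~(<>((p3 | p1) -> p2) -> []<>((p3 | p1) -> p2)), u
3. ~p2, u
4. <>((p3 | p1) -> p2), u
5. ~[]<>((p3 | p1) -> p2), u
6. (p3 | p1) -> p2, v
7. p2, v
8. ~<>((p3 | p1) -> p2), w
9. ~((p3 | p1) -> p2), w
10. p3 | p1, w
11. ~p2, w
12. p1, w
Accessibility: uRu, uRv, uRw, vRv, wRw
Complete open branch: countermodel on an S4-frame, so not valid in S4, nor in K, T (the same frame is also a K-frame and a T-frame).
S5-tableau for the negation ~((<>((p3 | p1) -> p2) -> []<>((p3 | p1) -> p2)) | p2):
1. ~((<>((p3 | p1) -> p2) -> []<>((p3 | p1) -> p2)) | p2), u
2. ~(<>((p3 | p1) -> p2) -> []<>((p3 | p1) -> p2)), u
3. ~p2, u
4. <>((p3 | p1) -> p2), u
5. ~[]<>((p3 | p1) -> p2), u
6. (p3 | p1) -> p2, v
7. ~(p3 | p1), v
8. ~p3, v
9. ~p1, v
10. ~<>((p3 | p1) -> p2), w
11. ~((p3 | p1) -> p2), u
12. p3 | p1, u
13. ~((p3 | p1) -> p2), v
14. p3 | p1, v
15. ~p2, v
16. ~((p3 | p1) -> p2), w
17. p3 | p1, w
18. ~p2, w
19. p1, u
20. p1, v
Accessibility: uRu, uRv, uRw, vRu, vRv, vRw, wRu, wRv, wRw
Branch closes: p1 and ~p1 both at v.
Every branch closes (one shown): valid in S5.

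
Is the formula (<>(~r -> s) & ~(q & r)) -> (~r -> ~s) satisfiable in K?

1. (<>(~r -> s) & ~(q & r)) -> (~r -> ~s), 0
2. ~r -> ~s, 0
3. ~s, 0

Satisfiable (open branch found)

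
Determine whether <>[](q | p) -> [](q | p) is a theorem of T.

Tableau for the negation ~(<>[](q | p) -> [](q | p)):
1. ~(<>[](q | p) -> [](q | p)), w0
2. <>[](q | p), w0
3. ~[](q | p), w0
4. [](q | p), w1
5. q | p, w1
6. p, w1
7. ~(q | p), w2
8. ~q, w2
9. ~p, w2
Accessibility: w0Rw0, w0Rw1, w0Rw2, w1Rw1, w2Rw2
The negation has an open branch (countermodel exists).

Not valid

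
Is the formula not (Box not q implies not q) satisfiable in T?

Unsatisfiable (every branch closes)

1. not (Box not q implies not q), 0
2. Box not q, 0
3. q, 0
4. not q, 0
Accessibility: 0R0
Branch closes: q and not q both at 0.
Every branch closes; the branch above is one of them.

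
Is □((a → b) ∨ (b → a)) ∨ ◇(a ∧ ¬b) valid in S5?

Yes, valid

Tableau for the negation ¬(□((a → b) ∨ (b → a)) ∨ ◇(a ∧ ¬b)):
1. ¬(□((a → b) ∨ (b → a)) ∨ ◇(a ∧ ¬b)), 0
2. ¬□((a → b) ∨ (b → a)), 0
3. ¬◇(a ∧ ¬b), 0
4. ¬(a ∧ ¬b), 0
5. b, 0
6. ¬((a → b) ∨ (b → a)), 1
7. ¬(a → b), 1
8. ¬(b → a), 1
9. a, 1
10. ¬b, 1
11. b, 1
12. ¬a, 1
Accessibility: 0R0, 0R1, 1R0, 1R1
Branch closes: b and ¬b both at 1.
All branches of the negation close; one closing branch shown above.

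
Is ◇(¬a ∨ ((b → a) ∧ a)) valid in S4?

Tableau for the negation ¬◇(¬a ∨ ((b → a) ∧ a)):
1. ¬◇(¬a ∨ ((b → a) ∧ a)), 0
2. ¬(¬a ∨ ((b → a) ∧ a)), 0   [¬◇-rule on 1 via 0R0]
3. a, 0   [¬∨-rule on 2]
4. ¬((b → a) ∧ a), 0   [¬∨-rule on 2]
5. ¬(b → a), 0   [¬∧-rule on 4 (branches; this branch)]
6. b, 0   [¬→-rule on 5]
7. ¬a, 0   [¬→-rule on 5]
Accessibility: 0R0
Branch closes: a and ¬a both at 0.
Every branch of the negation's tableau closes; the branch above is one of them.

Yes, valid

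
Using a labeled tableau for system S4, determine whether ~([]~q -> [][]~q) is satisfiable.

1. ~([]~q -> [][]~q), u
2. []~q, u
3. ~[][]~q, u
4. ~q, u
5. ~[]~q, v
6. ~q, v
7. q, w
8. ~q, w
Accessibility: uRu, uRv, uRw, vRv, vRw, wRw
Branch closes: q and ~q both at w.
All branches of the tableau close; one closing branch shown above.

Unsatisfiable (every branch closes)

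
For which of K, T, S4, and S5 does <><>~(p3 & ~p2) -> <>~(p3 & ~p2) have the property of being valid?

T-tableau for the negation ~(<><>~(p3 & ~p2) -> <>~(p3 & ~p2)):
1. ~(<><>~(p3 & ~p2) -> <>~(p3 & ~p2)), w0
2. <><>~(p3 & ~p2), w0
3. ~<>~(p3 & ~p2), w0
4. p3 & ~p2, w0
5. p3, w0
6. ~p2, w0
7. <>~(p3 & ~p2), w1
8. p3 & ~p2, w1
9. p3, w1
10. ~p2, w1
11. ~(p3 & ~p2), w2
12. p2, w2
Accessibility: w0Rw0, w0Rw1, w1Rw1, w1Rw2, w2Rw2
Complete open branch: countermodel on a T-frame, so not valid in T, nor in K (the same frame is also a K-frame).
S4-tableau for the negation ~(<><>~(p3 & ~p2) -> <>~(p3 & ~p2)):
1. ~(<><>~(p3 & ~p2) -> <>~(p3 & ~p2)), w0
2. <><>~(p3 & ~p2), w0
3. ~<>~(p3 & ~p2), w0
4. p3 & ~p2, w0
5. p3, w0
6. ~p2, w0
7. <>~(p3 & ~p2), w1
8. p3 & ~p2, w1
9. p3, w1
10. ~p2, w1
11. ~(p3 & ~p2), w2
12. p3 & ~p2, w2
13. p3, w2
14. ~p2, w2
15. p2, w2
Accessibility: w0Rw0, w0Rw1, w0Rw2, w1Rw1, w1Rw2, w2Rw2
Branch closes: p2 and ~p2 both at w2.
Every branch closes (one shown): valid in S4, hence also in S5 (every theorem of S4 is a theorem of S5).

S4, S5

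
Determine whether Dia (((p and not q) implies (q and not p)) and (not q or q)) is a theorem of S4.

Invalid (countermodel exists)

Tableau for the negation not Dia (((p and not q) implies (q and not p)) and (not q or q)):
1. not Dia (((p and not q) implies (q and not p)) and (not q or q)), u
2. not (((p and not q) implies (q and not p)) and (not q or q)), u
3. not ((p and not q) implies (q and not p)), u
4. p and not q, u
5. not (q and not p), u
6. p, u
7. not q, u
Accessibility: uRu
The negation has an open branch (countermodel exists).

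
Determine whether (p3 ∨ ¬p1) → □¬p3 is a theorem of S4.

Tableau for the negation ¬((p3 ∨ ¬p1) → □¬p3):
1. ¬((p3 ∨ ¬p1) → □¬p3), 0
2. p3 ∨ ¬p1, 0
3. ¬□¬p3, 0
4. ¬p1, 0
5. p3, 1
Accessibility: 0R0, 0R1, 1R1
The negation has an open branch (countermodel exists).

Invalid (countermodel exists)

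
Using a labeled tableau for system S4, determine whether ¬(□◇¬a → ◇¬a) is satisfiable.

1. ¬(□◇¬a → ◇¬a), u
2. □◇¬a, u
3. ¬◇¬a, u
4. ◇¬a, u
5. a, u
6. ¬a, v
7. ◇¬a, v
8. a, v
Accessibility: uRu, uRv, vRv
Branch closes: a and ¬a both at v.
Every branch closes; the branch above is one of them.

No, unsatisfiable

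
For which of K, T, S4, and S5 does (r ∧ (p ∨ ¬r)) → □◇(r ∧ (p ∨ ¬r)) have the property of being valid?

S5

S4-tableau for the negation ¬((r ∧ (p ∨ ¬r)) → □◇(r ∧ (p ∨ ¬r))):
1. ¬((r ∧ (p ∨ ¬r)) → □◇(r ∧ (p ∨ ¬r))), 0
2. r ∧ (p ∨ ¬r), 0   [¬→-rule on 1]
3. ¬□◇(r ∧ (p ∨ ¬r)), 0   [¬→-rule on 1]
4. r, 0   [∧-rule on 2]
5. p ∨ ¬r, 0   [∧-rule on 2]
6. p, 0   [∨-rule on 5 (branches; this branch)]
7. ¬◇(r ∧ (p ∨ ¬r)), 1   [¬□-rule on 3: fresh world 1, 0R1]
8. ¬(r ∧ (p ∨ ¬r)), 1   [¬◇-rule on 7 via 1R1]
9. ¬(p ∨ ¬r), 1   [¬∧-rule on 8 (branches; this branch)]
10. ¬p, 1   [¬∨-rule on 9]
11. r, 1   [¬∨-rule on 9]
Accessibility: 0R0, 0R1, 1R1
Complete open branch: countermodel on an S4-frame, so not valid in S4, nor in K, T (the same frame is also a K-frame and a T-frame).
S5-tableau for the negation ¬((r ∧ (p ∨ ¬r)) → □◇(r ∧ (p ∨ ¬r))):
1. ¬((r ∧ (p ∨ ¬r)) → □◇(r ∧ (p ∨ ¬r))), 0
2. r ∧ (p ∨ ¬r), 0   [¬→-rule on 1]
3. ¬□◇(r ∧ (p ∨ ¬r)), 0   [¬→-rule on 1]
4. r, 0   [∧-rule on 2]
5. p ∨ ¬r, 0   [∧-rule on 2]
6. p, 0   [∨-rule on 5 (branches; this branch)]
7. ¬◇(r ∧ (p ∨ ¬r)), 1   [¬□-rule on 3: fresh world 1, 0R1]
8. ¬(r ∧ (p ∨ ¬r)), 0   [¬◇-rule on 7 via 1R0]
9. ¬(r ∧ (p ∨ ¬r)), 1   [¬◇-rule on 7 via 1R1]
10. ¬(p ∨ ¬r), 0   [¬∧-rule on 8 (branches; this branch)]
11. ¬p, 0   [¬∨-rule on 10]
Accessibility: 0R0, 0R1, 1R0, 1R1
Branch closes: p and ¬p both at 0.
Every branch closes (one shown): valid in S5.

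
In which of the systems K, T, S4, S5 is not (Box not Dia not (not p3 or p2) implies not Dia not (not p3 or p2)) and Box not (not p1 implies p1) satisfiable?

K-tableau for the formula:
1. not (Box not Dia not (not p3 or p2) implies not Dia not (not p3 or p2)) and Box not (not p1 implies p1), w0
2. not (Box not Dia not (not p3 or p2) implies not Dia not (not p3 or p2)), w0
3. Box not (not p1 implies p1), w0
4. Box not Dia not (not p3 or p2), w0
5. Dia not (not p3 or p2), w0
6. not (not p3 or p2), w1
7. p3, w1
8. not p2, w1
9. not (not p1 implies p1), w1
10. not p1, w1
11. not Dia not (not p3 or p2), w1
Accessibility: w0Rw1
Complete open branch: satisfiable in K.
T-tableau for the formula:
1. not (Box not Dia not (not p3 or p2) implies not Dia not (not p3 or p2)) and Box not (not p1 implies p1), w0
2. not (Box not Dia not (not p3 or p2) implies not Dia not (not p3 or p2)), w0
3. Box not (not p1 implies p1), w0
4. Box not Dia not (not p3 or p2), w0
5. Dia not (not p3 or p2), w0
6. not (not p1 implies p1), w0
7. not p1, w0
8. not Dia not (not p3 or p2), w0
9. not p3 or p2, w0
10. p2, w0
11. not (not p3 or p2), w1
12. p3, w1
13. not p2, w1
14. not (not p1 implies p1), w1
15. not p1, w1
16. not Dia not (not p3 or p2), w1
17. not p3 or p2, w1
18. p2, w1
Accessibility: w0Rw0, w0Rw1, w1Rw1
Branch closes: p2 and not p2 both at w1.
Every branch closes (one shown): unsatisfiable in T, hence also in S4, S5 (every S4/S5-frame is a T-frame).

K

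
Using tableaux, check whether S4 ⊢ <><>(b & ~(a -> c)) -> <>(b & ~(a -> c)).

Valid in S4

Tableau for the negation ~(<><>(b & ~(a -> c)) -> <>(b & ~(a -> c))):
1. ~(<><>(b & ~(a -> c)) -> <>(b & ~(a -> c))), 0
2. <><>(b & ~(a -> c)), 0
3. ~<>(b & ~(a -> c)), 0
4. ~(b & ~(a -> c)), 0
5. a -> c, 0
6. c, 0
7. <>(b & ~(a -> c)), 1
8. ~(b & ~(a -> c)), 1
9. a -> c, 1
10. c, 1
11. b & ~(a -> c), 2
12. b, 2
13. ~(a -> c), 2
14. a, 2
15. ~c, 2
16. ~(b & ~(a -> c)), 2
17. a -> c, 2
18. c, 2
Accessibility: 0R0, 0R1, 0R2, 1R1, 1R2, 2R2
Branch closes: c and ~c both at 2.
All branches of the negation close; one closing branch shown above.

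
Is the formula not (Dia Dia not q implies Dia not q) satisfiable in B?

1. not (Dia Dia not q implies Dia not q), 0
2. Dia Dia not q, 0   [neg-implies-rule on 1]
3. not Dia not q, 0   [neg-implies-rule on 1]
4. q, 0   [neg-Dia-rule on 3 via 0R0]
5. Dia not q, 1   [Dia-rule on 2: fresh world 1, 0R1]
6. q, 1   [neg-Dia-rule on 3 via 0R1]
7. not q, 2   [Dia-rule on 5: fresh world 2, 1R2]
Accessibility: 0R0, 0R1, 1R0, 1R1, 1R2, 2R1, 2R2

Yes, satisfiable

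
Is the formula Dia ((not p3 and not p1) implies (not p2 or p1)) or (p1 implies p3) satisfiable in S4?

1. Dia ((not p3 and not p1) implies (not p2 or p1)) or (p1 implies p3), w0
2. p1 implies p3, w0   [or-rule on 1 (branches; this branch)]
3. p3, w0   [implies-rule on 2 (branches; this branch)]
Accessibility: w0Rw0

Yes, satisfiable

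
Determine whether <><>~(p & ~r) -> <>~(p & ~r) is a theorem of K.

Invalid (countermodel exists)

Tableau for the negation ~(<><>~(p & ~r) -> <>~(p & ~r)):
1. ~(<><>~(p & ~r) -> <>~(p & ~r)), 0
2. <><>~(p & ~r), 0
3. ~<>~(p & ~r), 0
4. <>~(p & ~r), 1
5. p & ~r, 1
6. p, 1
7. ~r, 1
8. ~(p & ~r), 2
9. r, 2
Accessibility: 0R1, 1R2
The negation has an open branch (countermodel exists).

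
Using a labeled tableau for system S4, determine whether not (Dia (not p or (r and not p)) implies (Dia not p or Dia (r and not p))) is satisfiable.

1. not (Dia (not p or (r and not p)) implies (Dia not p or Dia (r and not p))), 0
2. Dia (not p or (r and not p)), 0
3. not (Dia not p or Dia (r and not p)), 0
4. not Dia not p, 0
5. not Dia (r and not p), 0
6. p, 0
7. not (r and not p), 0
8. not p or (r and not p), 1
9. p, 1
10. not (r and not p), 1
11. r and not p, 1
12. r, 1
13. not p, 1
Accessibility: 0R0, 0R1, 1R1
Branch closes: p and not p both at 1.
All branches of the tableau close; one closing branch shown above.

No, unsatisfiable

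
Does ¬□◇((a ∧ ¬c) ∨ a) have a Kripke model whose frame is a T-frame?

Satisfiable

1. ¬□◇((a ∧ ¬c) ∨ a), 0
2. ¬◇((a ∧ ¬c) ∨ a), 1   [¬□-rule on 1: fresh world 1, 0R1]
3. ¬((a ∧ ¬c) ∨ a), 1   [¬◇-rule on 2 via 1R1]
4. ¬(a ∧ ¬c), 1   [¬∨-rule on 3]
5. ¬a, 1   [¬∨-rule on 3]
6. c, 1   [¬∧-rule on 4 (branches; this branch)]
Accessibility: 0R0, 0R1, 1R1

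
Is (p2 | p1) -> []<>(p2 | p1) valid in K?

Tableau for the negation ~((p2 | p1) -> []<>(p2 | p1)):
1. ~((p2 | p1) -> []<>(p2 | p1)), w0
2. p2 | p1, w0
3. ~[]<>(p2 | p1), w0
4. p1, w0
5. ~<>(p2 | p1), w1
Accessibility: w0Rw1
The negation has an open branch (countermodel exists).

No, not valid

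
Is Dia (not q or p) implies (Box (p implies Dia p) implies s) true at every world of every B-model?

Tableau for the negation not (Dia (not q or p) implies (Box (p implies Dia p) implies s)):
1. not (Dia (not q or p) implies (Box (p implies Dia p) implies s)), w0
2. Dia (not q or p), w0
3. not (Box (p implies Dia p) implies s), w0
4. Box (p implies Dia p), w0
5. not s, w0
6. p implies Dia p, w0
7. Dia p, w0
8. not q or p, w1
9. p implies Dia p, w1
10. p, w1
11. Dia p, w1
12. p, w2
13. p implies Dia p, w2
14. Dia p, w2
15. p, w3
16. p, w4
Accessibility: w0Rw0, w0Rw1, w0Rw2, w1Rw0, w1Rw1, w1Rw3, w2Rw0, w2Rw2, w2Rw4, w3Rw1, w3Rw3, w4Rw2, w4Rw4
The negation has an open branch (countermodel exists).

Not valid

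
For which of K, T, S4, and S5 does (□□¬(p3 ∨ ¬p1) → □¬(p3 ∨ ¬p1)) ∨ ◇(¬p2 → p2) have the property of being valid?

T-tableau for the negation ¬((□□¬(p3 ∨ ¬p1) → □¬(p3 ∨ ¬p1)) ∨ ◇(¬p2 → p2)):
1. ¬((□□¬(p3 ∨ ¬p1) → □¬(p3 ∨ ¬p1)) ∨ ◇(¬p2 → p2)), u
2. ¬(□□¬(p3 ∨ ¬p1) → □¬(p3 ∨ ¬p1)), u   [¬∨-rule on 1]
3. ¬◇(¬p2 → p2), u   [¬∨-rule on 1]
4. □□¬(p3 ∨ ¬p1), u   [¬→-rule on 2]
5. ¬□¬(p3 ∨ ¬p1), u   [¬→-rule on 2]
6. ¬(¬p2 → p2), u   [¬◇-rule on 3 via uRu]
7. ¬p2, u   [¬→-rule on 6]
8. □¬(p3 ∨ ¬p1), u   [□-rule on 4 via uRu]
9. ¬(p3 ∨ ¬p1), u   [□-rule on 8 via uRu]
10. ¬p3, u   [¬∨-rule on 9]
11. p1, u   [¬∨-rule on 9]
12. p3 ∨ ¬p1, v   [¬□-rule on 5: fresh world v, uRv]
13. ¬(¬p2 → p2), v   [¬◇-rule on 3 via uRv]
14. ¬p2, v   [¬→-rule on 13]
15. □¬(p3 ∨ ¬p1), v   [□-rule on 4 via uRv]
16. ¬(p3 ∨ ¬p1), v   [□-rule on 8 via uRv]
17. ¬p3, v   [¬∨-rule on 16]
18. p1, v   [¬∨-rule on 16]
19. ¬p1, v   [∨-rule on 12 (branches; this branch)]
Accessibility: uRu, uRv, vRv
Branch closes: p1 and ¬p1 both at v.
Every branch closes (one shown): valid in T, hence also in S4, S5 (every theorem of T is a theorem of S4 and S5).
K-tableau for the negation ¬((□□¬(p3 ∨ ¬p1) → □¬(p3 ∨ ¬p1)) ∨ ◇(¬p2 → p2)):
1. ¬((□□¬(p3 ∨ ¬p1) → □¬(p3 ∨ ¬p1)) ∨ ◇(¬p2 → p2)), u
2. ¬(□□¬(p3 ∨ ¬p1) → □¬(p3 ∨ ¬p1)), u   [¬∨-rule on 1]
3. ¬◇(¬p2 → p2), u   [¬∨-rule on 1]
4. □□¬(p3 ∨ ¬p1), u   [¬→-rule on 2]
5. ¬□¬(p3 ∨ ¬p1), u   [¬→-rule on 2]
6. p3 ∨ ¬p1, v   [¬□-rule on 5: fresh world v, uRv]
7. ¬(¬p2 → p2), v   [¬◇-rule on 3 via uRv]
8. ¬p2, v   [¬→-rule on 7]
9. □¬(p3 ∨ ¬p1), v   [□-rule on 4 via uRv]
10. ¬p1, v   [∨-rule on 6 (branches; this branch)]
Accessibility: uRv
Complete open branch: countermodel on a K-frame, so not valid in K.

T, S4, S5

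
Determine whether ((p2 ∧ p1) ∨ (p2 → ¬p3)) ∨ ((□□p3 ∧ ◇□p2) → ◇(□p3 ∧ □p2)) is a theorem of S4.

Valid in S4

Tableau for the negation ¬(((p2 ∧ p1) ∨ (p2 → ¬p3)) ∨ ((□□p3 ∧ ◇□p2) → ◇(□p3 ∧ □p2))):
1. ¬(((p2 ∧ p1) ∨ (p2 → ¬p3)) ∨ ((□□p3 ∧ ◇□p2) → ◇(□p3 ∧ □p2))), w0
2. ¬((p2 ∧ p1) ∨ (p2 → ¬p3)), w0
3. ¬((□□p3 ∧ ◇□p2) → ◇(□p3 ∧ □p2)), w0
4. ¬(p2 ∧ p1), w0
5. ¬(p2 → ¬p3), w0
6. □□p3 ∧ ◇□p2, w0
7. ¬◇(□p3 ∧ □p2), w0
8. p2, w0
9. p3, w0
10. □□p3, w0
11. ◇□p2, w0
12. ¬(□p3 ∧ □p2), w0
13. □p3, w0
14. ¬p1, w0
15. ¬□p2, w0
16. □p2, w1
17. ¬(□p3 ∧ □p2), w1
18. □p3, w1
19. p3, w1
20. p2, w1
21. ¬□p2, w1
22. ¬p2, w2
23. ¬(□p3 ∧ □p2), w2
24. □p3, w2
25. p3, w2
26. ¬□p2, w2
27. ¬p2, w3
28. ¬(□p3 ∧ □p2), w3
29. □p3, w3
30. p3, w3
31. p2, w3
Accessibility: w0Rw0, w0Rw1, w0Rw2, w0Rw3, w1Rw1, w1Rw3, w2Rw2, w3Rw3
Branch closes: p2 and ¬p2 both at w3.
Every branch of the negation's tableau closes; the branch above is one of them.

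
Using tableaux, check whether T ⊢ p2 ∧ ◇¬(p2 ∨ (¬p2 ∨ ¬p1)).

Invalid (countermodel exists)

Tableau for the negation ¬(p2 ∧ ◇¬(p2 ∨ (¬p2 ∨ ¬p1))):
1. ¬(p2 ∧ ◇¬(p2 ∨ (¬p2 ∨ ¬p1))), w0
2. ¬◇¬(p2 ∨ (¬p2 ∨ ¬p1)), w0
3. p2 ∨ (¬p2 ∨ ¬p1), w0
4. ¬p2 ∨ ¬p1, w0
5. ¬p1, w0
Accessibility: w0Rw0
The negation has an open branch (countermodel exists).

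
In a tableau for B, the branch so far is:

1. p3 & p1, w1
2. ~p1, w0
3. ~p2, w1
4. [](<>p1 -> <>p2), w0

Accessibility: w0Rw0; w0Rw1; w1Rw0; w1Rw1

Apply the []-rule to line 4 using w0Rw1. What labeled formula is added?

<>p1 -> <>p2, w1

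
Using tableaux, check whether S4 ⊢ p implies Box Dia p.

Tableau for the negation not (p implies Box Dia p):
1. not (p implies Box Dia p), w0
2. p, w0   [neg-implies-rule on 1]
3. not Box Dia p, w0   [neg-implies-rule on 1]
4. not Dia p, w1   [neg-Box-rule on 3: fresh world w1, w0Rw1]
5. not p, w1   [neg-Dia-rule on 4 via w1Rw1]
Accessibility: w0Rw0, w0Rw1, w1Rw1
The negation has an open branch (countermodel exists).

No, not valid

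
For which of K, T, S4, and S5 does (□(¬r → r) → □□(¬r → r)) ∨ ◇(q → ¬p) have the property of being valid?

S4, S5

S4-tableau for the negation ¬((□(¬r → r) → □□(¬r → r)) ∨ ◇(q → ¬p)):
1. ¬((□(¬r → r) → □□(¬r → r)) ∨ ◇(q → ¬p)), w0
2. ¬(□(¬r → r) → □□(¬r → r)), w0
3. ¬◇(q → ¬p), w0
4. □(¬r → r), w0
5. ¬□□(¬r → r), w0
6. ¬(q → ¬p), w0
7. q, w0
8. p, w0
9. ¬r → r, w0
10. r, w0
11. ¬□(¬r → r), w1
12. ¬(q → ¬p), w1
13. q, w1
14. p, w1
15. ¬r → r, w1
16. r, w1
17. ¬(¬r → r), w2
18. ¬r, w2
19. ¬(q → ¬p), w2
20. q, w2
21. p, w2
22. ¬r → r, w2
23. r, w2
Accessibility: w0Rw0, w0Rw1, w0Rw2, w1Rw1, w1Rw2, w2Rw2
Branch closes: r and ¬r both at w2.
Every branch closes (one shown): valid in S4, hence also in S5 (every theorem of S4 is a theorem of S5).
T-tableau for the negation ¬((□(¬r → r) → □□(¬r → r)) ∨ ◇(q → ¬p)):
1. ¬((□(¬r → r) → □□(¬r → r)) ∨ ◇(q → ¬p)), w0
2. ¬(□(¬r → r) → □□(¬r → r)), w0
3. ¬◇(q → ¬p), w0
4. □(¬r → r), w0
5. ¬□□(¬r → r), w0
6. ¬(q → ¬p), w0
7. q, w0
8. p, w0
9. ¬r → r, w0
10. r, w0
11. ¬□(¬r → r), w1
12. ¬(q → ¬p), w1
13. q, w1
14. p, w1
15. ¬r → r, w1
16. r, w1
17. ¬(¬r → r), w2
18. ¬r, w2
Accessibility: w0Rw0, w0Rw1, w1Rw1, w1Rw2, w2Rw2
Complete open branch: countermodel on a T-frame, so not valid in T, nor in K (the same frame is also a K-frame).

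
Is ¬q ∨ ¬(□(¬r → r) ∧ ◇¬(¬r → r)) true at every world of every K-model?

Tableau for the negation ¬(¬q ∨ ¬(□(¬r → r) ∧ ◇¬(¬r → r))):
1. ¬(¬q ∨ ¬(□(¬r → r) ∧ ◇¬(¬r → r))), 0
2. q, 0   [¬∨-rule on 1]
3. □(¬r → r) ∧ ◇¬(¬r → r), 0   [¬∨-rule on 1]
4. □(¬r → r), 0   [∧-rule on 3]
5. ◇¬(¬r → r), 0   [∧-rule on 3]
6. ¬(¬r → r), 1   [◇-rule on 5: fresh world 1, 0R1]
7. ¬r, 1   [¬→-rule on 6]
8. ¬r → r, 1   [□-rule on 4 via 0R1]
9. r, 1   [→-rule on 8 (branches; this branch)]
Accessibility: 0R1
Branch closes: r and ¬r both at 1.
All branches of the negation close; one closing branch shown above.

Valid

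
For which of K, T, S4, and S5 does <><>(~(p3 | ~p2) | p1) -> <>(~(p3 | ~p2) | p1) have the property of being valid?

S4, S5

T-tableau for the negation ~(<><>(~(p3 | ~p2) | p1) -> <>(~(p3 | ~p2) | p1)):
1. ~(<><>(~(p3 | ~p2) | p1) -> <>(~(p3 | ~p2) | p1)), u
2. <><>(~(p3 | ~p2) | p1), u
3. ~<>(~(p3 | ~p2) | p1), u
4. ~(~(p3 | ~p2) | p1), u
5. p3 | ~p2, u
6. ~p1, u
7. ~p2, u
8. <>(~(p3 | ~p2) | p1), v
9. ~(~(p3 | ~p2) | p1), v
10. p3 | ~p2, v
11. ~p1, v
12. ~p2, v
13. ~(p3 | ~p2) | p1, w
14. p1, w
Accessibility: uRu, uRv, vRv, vRw, wRw
Complete open branch: countermodel on a T-frame, so not valid in T, nor in K (the same frame is also a K-frame).
S4-tableau for the negation ~(<><>(~(p3 | ~p2) | p1) -> <>(~(p3 | ~p2) | p1)):
1. ~(<><>(~(p3 | ~p2) | p1) -> <>(~(p3 | ~p2) | p1)), u
2. <><>(~(p3 | ~p2) | p1), u
3. ~<>(~(p3 | ~p2) | p1), u
4. ~(~(p3 | ~p2) | p1), u
5. p3 | ~p2, u
6. ~p1, u
7. ~p2, u
8. <>(~(p3 | ~p2) | p1), v
9. ~(~(p3 | ~p2) | p1), v
10. p3 | ~p2, v
11. ~p1, v
12. ~p2, v
13. ~(p3 | ~p2) | p1, w
14. ~(~(p3 | ~p2) | p1), w
15. p3 | ~p2, w
16. ~p1, w
17. ~(p3 | ~p2), w
18. ~p3, w
19. p2, w
20. ~p2, w
Accessibility: uRu, uRv, uRw, vRv, vRw, wRw
Branch closes: p2 and ~p2 both at w.
Every branch closes (one shown): valid in S4, hence also in S5 (every theorem of S4 is a theorem of S5).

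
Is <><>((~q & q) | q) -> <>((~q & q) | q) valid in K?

No, not valid

Tableau for the negation ~(<><>((~q & q) | q) -> <>((~q & q) | q)):
1. ~(<><>((~q & q) | q) -> <>((~q & q) | q)), 0
2. <><>((~q & q) | q), 0   [~->-rule on 1]
3. ~<>((~q & q) | q), 0   [~->-rule on 1]
4. <>((~q & q) | q), 1   [<>-rule on 2: fresh world 1, 0R1]
5. ~((~q & q) | q), 1   [~<>-rule on 3 via 0R1]
6. ~(~q & q), 1   [~|-rule on 5]
7. ~q, 1   [~|-rule on 5]
8. (~q & q) | q, 2   [<>-rule on 4: fresh world 2, 1R2]
9. q, 2   [|-rule on 8 (branches; this branch)]
Accessibility: 0R1, 1R2
The negation has an open branch (countermodel exists).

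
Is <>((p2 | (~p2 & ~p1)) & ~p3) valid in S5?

Tableau for the negation ~<>((p2 | (~p2 & ~p1)) & ~p3):
1. ~<>((p2 | (~p2 & ~p1)) & ~p3), w0
2. ~((p2 | (~p2 & ~p1)) & ~p3), w0
3. p3, w0
Accessibility: w0Rw0
The negation has an open branch (countermodel exists).

Invalid (countermodel exists)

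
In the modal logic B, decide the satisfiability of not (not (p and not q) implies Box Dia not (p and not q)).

No, unsatisfiable

1. not (not (p and not q) implies Box Dia not (p and not q)), 0
2. not (p and not q), 0
3. not Box Dia not (p and not q), 0
4. q, 0
5. not Dia not (p and not q), 1
6. p and not q, 0
7. p, 0
8. not q, 0
Accessibility: 0R0, 0R1, 1R0, 1R1
Branch closes: q and not q both at 0.
(One branch shown.) All branches close.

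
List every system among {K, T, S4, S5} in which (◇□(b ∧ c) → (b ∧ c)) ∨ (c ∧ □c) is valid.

S5

S5-tableau for the negation ¬((◇□(b ∧ c) → (b ∧ c)) ∨ (c ∧ □c)):
1. ¬((◇□(b ∧ c) → (b ∧ c)) ∨ (c ∧ □c)), u
2. ¬(◇□(b ∧ c) → (b ∧ c)), u   [¬∨-rule on 1]
3. ¬(c ∧ □c), u   [¬∨-rule on 1]
4. ◇□(b ∧ c), u   [¬→-rule on 2]
5. ¬(b ∧ c), u   [¬→-rule on 2]
6. ¬□c, u   [¬∧-rule on 3 (branches; this branch)]
7. ¬c, u   [¬∧-rule on 5 (branches; this branch)]
8. □(b ∧ c), v   [◇-rule on 4: fresh world v, uRv]
9. b ∧ c, u   [□-rule on 8 via vRu]
10. b, u   [∧-rule on 9]
11. c, u   [∧-rule on 9]
Accessibility: uRu, uRv, vRu, vRv
Branch closes: c and ¬c both at u.
Every branch closes (one shown): valid in S5.
S4-tableau for the negation ¬((◇□(b ∧ c) → (b ∧ c)) ∨ (c ∧ □c)):
1. ¬((◇□(b ∧ c) → (b ∧ c)) ∨ (c ∧ □c)), u
2. ¬(◇□(b ∧ c) → (b ∧ c)), u   [¬∨-rule on 1]
3. ¬(c ∧ □c), u   [¬∨-rule on 1]
4. ◇□(b ∧ c), u   [¬→-rule on 2]
5. ¬(b ∧ c), u   [¬→-rule on 2]
6. ¬□c, u   [¬∧-rule on 3 (branches; this branch)]
7. ¬c, u   [¬∧-rule on 5 (branches; this branch)]
8. □(b ∧ c), v   [◇-rule on 4: fresh world v, uRv]
9. b ∧ c, v   [□-rule on 8 via vRv]
10. b, v   [∧-rule on 9]
11. c, v   [∧-rule on 9]
12. ¬c, w   [¬□-rule on 6: fresh world w, uRw]
Accessibility: uRu, uRv, uRw, vRv, wRw
Complete open branch: countermodel on an S4-frame, so not valid in S4, nor in K, T (the same frame is also a K-frame and a T-frame).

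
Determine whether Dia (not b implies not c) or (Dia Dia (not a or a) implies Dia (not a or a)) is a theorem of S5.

Tableau for the negation not (Dia (not b implies not c) or (Dia Dia (not a or a) implies Dia (not a or a))):
1. not (Dia (not b implies not c) or (Dia Dia (not a or a) implies Dia (not a or a))), 0
2. not Dia (not b implies not c), 0
3. not (Dia Dia (not a or a) implies Dia (not a or a)), 0
4. Dia Dia (not a or a), 0
5. not Dia (not a or a), 0
6. not (not b implies not c), 0
7. not b, 0
8. c, 0
9. not (not a or a), 0
10. a, 0
11. not a, 0
Accessibility: 0R0
Branch closes: a and not a both at 0.
Every branch of the negation's tableau closes; the branch above is one of them.

Valid in S5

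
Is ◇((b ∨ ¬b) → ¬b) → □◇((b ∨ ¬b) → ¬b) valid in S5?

Tableau for the negation ¬(◇((b ∨ ¬b) → ¬b) → □◇((b ∨ ¬b) → ¬b)):
1. ¬(◇((b ∨ ¬b) → ¬b) → □◇((b ∨ ¬b) → ¬b)), w0
2. ◇((b ∨ ¬b) → ¬b), w0
3. ¬□◇((b ∨ ¬b) → ¬b), w0
4. (b ∨ ¬b) → ¬b, w1
5. ¬b, w1
6. ¬◇((b ∨ ¬b) → ¬b), w2
7. ¬((b ∨ ¬b) → ¬b), w0
8. b ∨ ¬b, w0
9. b, w0
10. ¬((b ∨ ¬b) → ¬b), w1
11. b ∨ ¬b, w1
12. b, w1
Accessibility: w0Rw0, w0Rw1, w0Rw2, w1Rw0, w1Rw1, w1Rw2, w2Rw0, w2Rw1, w2Rw2
Branch closes: b and ¬b both at w1.
All branches of the negation close; one closing branch shown above.

Yes, valid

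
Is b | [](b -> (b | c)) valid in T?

Yes, valid

Tableau for the negation ~(b | [](b -> (b | c))):
1. ~(b | [](b -> (b | c))), w0
2. ~b, w0
3. ~[](b -> (b | c)), w0
4. ~(b -> (b | c)), w1
5. b, w1
6. ~(b | c), w1
7. ~b, w1
8. ~c, w1
Accessibility: w0Rw0, w0Rw1, w1Rw1
Branch closes: b and ~b both at w1.
Every branch of the negation's tableau closes; the branch above is one of them.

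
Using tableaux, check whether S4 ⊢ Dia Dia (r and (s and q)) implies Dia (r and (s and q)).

Tableau for the negation not (Dia Dia (r and (s and q)) implies Dia (r and (s and q))):
1. not (Dia Dia (r and (s and q)) implies Dia (r and (s and q))), 0
2. Dia Dia (r and (s and q)), 0   [neg-implies-rule on 1]
3. not Dia (r and (s and q)), 0   [neg-implies-rule on 1]
4. not (r and (s and q)), 0   [neg-Dia-rule on 3 via 0R0]
5. not (s and q), 0   [neg-and-rule on 4 (branches; this branch)]
6. not q, 0   [neg-and-rule on 5 (branches; this branch)]
7. Dia (r and (s and q)), 1   [Dia-rule on 2: fresh world 1, 0R1]
8. not (r and (s and q)), 1   [neg-Dia-rule on 3 via 0R1]
9. not (s and q), 1   [neg-and-rule on 8 (branches; this branch)]
10. not q, 1   [neg-and-rule on 9 (branches; this branch)]
11. r and (s and q), 2   [Dia-rule on 7: fresh world 2, 1R2]
12. r, 2   [and-rule on 11]
13. s and q, 2   [and-rule on 11]
14. s, 2   [and-rule on 13]
15. q, 2   [and-rule on 13]
16. not (r and (s and q)), 2   [neg-Dia-rule on 3 via 0R2]
17. not (s and q), 2   [neg-and-rule on 16 (branches; this branch)]
18. not q, 2   [neg-and-rule on 17 (branches; this branch)]
Accessibility: 0R0, 0R1, 0R2, 1R1, 1R2, 2R2
Branch closes: q and not q both at 2.
Every branch of the negation's tableau closes; the branch above is one of them.

Yes, valid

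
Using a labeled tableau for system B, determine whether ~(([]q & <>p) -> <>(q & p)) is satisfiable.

Unsatisfiable

1. ~(([]q & <>p) -> <>(q & p)), 0
2. []q & <>p, 0
3. ~<>(q & p), 0
4. []q, 0
5. <>p, 0
6. ~(q & p), 0
7. q, 0
8. ~p, 0
9. p, 1
10. ~(q & p), 1
11. q, 1
12. ~p, 1
Accessibility: 0R0, 0R1, 1R0, 1R1
Branch closes: p and ~p both at 1.
All branches of the tableau close; one closing branch shown above.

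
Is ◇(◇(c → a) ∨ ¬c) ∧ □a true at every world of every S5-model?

Invalid (countermodel exists)

Tableau for the negation ¬(◇(◇(c → a) ∨ ¬c) ∧ □a):
1. ¬(◇(◇(c → a) ∨ ¬c) ∧ □a), u
2. ¬□a, u
3. ¬a, v
Accessibility: uRu, uRv, vRu, vRv
The negation has an open branch (countermodel exists).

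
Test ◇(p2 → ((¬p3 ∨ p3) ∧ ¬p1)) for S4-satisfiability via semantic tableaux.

Satisfiable

1. ◇(p2 → ((¬p3 ∨ p3) ∧ ¬p1)), u
2. p2 → ((¬p3 ∨ p3) ∧ ¬p1), v   [◇-rule on 1: fresh world v, uRv]
3. (¬p3 ∨ p3) ∧ ¬p1, v   [→-rule on 2 (branches; this branch)]
4. ¬p3 ∨ p3, v   [∧-rule on 3]
5. ¬p1, v   [∧-rule on 3]
6. p3, v   [∨-rule on 4 (branches; this branch)]
Accessibility: uRu, uRv, vRv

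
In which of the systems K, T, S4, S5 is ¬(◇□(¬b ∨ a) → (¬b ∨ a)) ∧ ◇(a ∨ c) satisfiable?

S5-tableau for the formula:
1. ¬(◇□(¬b ∨ a) → (¬b ∨ a)) ∧ ◇(a ∨ c), u
2. ¬(◇□(¬b ∨ a) → (¬b ∨ a)), u   [∧-rule on 1]
3. ◇(a ∨ c), u   [∧-rule on 1]
4. ◇□(¬b ∨ a), u   [¬→-rule on 2]
5. ¬(¬b ∨ a), u   [¬→-rule on 2]
6. b, u   [¬∨-rule on 5]
7. ¬a, u   [¬∨-rule on 5]
8. a ∨ c, v   [◇-rule on 3: fresh world v, uRv]
9. c, v   [∨-rule on 8 (branches; this branch)]
10. □(¬b ∨ a), w   [◇-rule on 4: fresh world w, uRw]
11. ¬b ∨ a, u   [□-rule on 10 via wRu]
12. ¬b ∨ a, v   [□-rule on 10 via wRv]
13. ¬b ∨ a, w   [□-rule on 10 via wRw]
14. a, u   [∨-rule on 11 (branches; this branch)]
Accessibility: uRu, uRv, uRw, vRu, vRv, vRw, wRu, wRv, wRw
Branch closes: a and ¬a both at u.
Every branch closes (one shown): unsatisfiable in S5.
S4-tableau for the formula:
1. ¬(◇□(¬b ∨ a) → (¬b ∨ a)) ∧ ◇(a ∨ c), u
2. ¬(◇□(¬b ∨ a) → (¬b ∨ a)), u   [∧-rule on 1]
3. ◇(a ∨ c), u   [∧-rule on 1]
4. ◇□(¬b ∨ a), u   [¬→-rule on 2]
5. ¬(¬b ∨ a), u   [¬→-rule on 2]
6. b, u   [¬∨-rule on 5]
7. ¬a, u   [¬∨-rule on 5]
8. a ∨ c, v   [◇-rule on 3: fresh world v, uRv]
9. c, v   [∨-rule on 8 (branches; this branch)]
10. □(¬b ∨ a), w   [◇-rule on 4: fresh world w, uRw]
11. ¬b ∨ a, w   [□-rule on 10 via wRw]
12. a, w   [∨-rule on 11 (branches; this branch)]
Accessibility: uRu, uRv, uRw, vRv, wRw
Complete open branch: satisfiable in S4, hence also in K, T (this S4-model is also a K-model and a T-model).

K, T, S4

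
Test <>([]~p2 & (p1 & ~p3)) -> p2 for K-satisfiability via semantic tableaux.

Satisfiable (open branch found)

1. <>([]~p2 & (p1 & ~p3)) -> p2, u
2. p2, u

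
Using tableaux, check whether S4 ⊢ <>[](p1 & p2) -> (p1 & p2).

Tableau for the negation ~(<>[](p1 & p2) -> (p1 & p2)):
1. ~(<>[](p1 & p2) -> (p1 & p2)), 0
2. <>[](p1 & p2), 0   [~->-rule on 1]
3. ~(p1 & p2), 0   [~->-rule on 1]
4. ~p2, 0   [~&-rule on 3 (branches; this branch)]
5. [](p1 & p2), 1   [<>-rule on 2: fresh world 1, 0R1]
6. p1 & p2, 1   [[]-rule on 5 via 1R1]
7. p1, 1   [&-rule on 6]
8. p2, 1   [&-rule on 6]
Accessibility: 0R0, 0R1, 1R1
The negation has an open branch (countermodel exists).

No, not valid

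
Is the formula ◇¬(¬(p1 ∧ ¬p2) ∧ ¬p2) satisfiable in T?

1. ◇¬(¬(p1 ∧ ¬p2) ∧ ¬p2), w0
2. ¬(¬(p1 ∧ ¬p2) ∧ ¬p2), w1
3. p2, w1
Accessibility: w0Rw0, w0Rw1, w1Rw1

Satisfiable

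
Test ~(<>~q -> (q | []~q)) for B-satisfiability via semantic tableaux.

1. ~(<>~q -> (q | []~q)), w0
2. <>~q, w0
3. ~(q | []~q), w0
4. ~q, w0
5. ~[]~q, w0
6. ~q, w1
7. q, w2
Accessibility: w0Rw0, w0Rw1, w0Rw2, w1Rw0, w1Rw1, w2Rw0, w2Rw2

Yes, satisfiable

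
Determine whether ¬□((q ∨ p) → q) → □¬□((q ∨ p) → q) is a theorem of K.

No, not valid

Tableau for the negation ¬(¬□((q ∨ p) → q) → □¬□((q ∨ p) → q)):
1. ¬(¬□((q ∨ p) → q) → □¬□((q ∨ p) → q)), u
2. ¬□((q ∨ p) → q), u
3. ¬□¬□((q ∨ p) → q), u
4. ¬((q ∨ p) → q), v
5. q ∨ p, v
6. ¬q, v
7. p, v
8. □((q ∨ p) → q), w
Accessibility: uRv, uRw
The negation has an open branch (countermodel exists).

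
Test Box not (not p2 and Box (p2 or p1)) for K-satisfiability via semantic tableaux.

1. Box not (not p2 and Box (p2 or p1)), 0

Satisfiable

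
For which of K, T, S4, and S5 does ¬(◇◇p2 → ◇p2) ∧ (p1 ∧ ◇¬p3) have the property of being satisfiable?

K, T

T-tableau for the formula:
1. ¬(◇◇p2 → ◇p2) ∧ (p1 ∧ ◇¬p3), w0
2. ¬(◇◇p2 → ◇p2), w0   [∧-rule on 1]
3. p1 ∧ ◇¬p3, w0   [∧-rule on 1]
4. ◇◇p2, w0   [¬→-rule on 2]
5. ¬◇p2, w0   [¬→-rule on 2]
6. p1, w0   [∧-rule on 3]
7. ◇¬p3, w0   [∧-rule on 3]
8. ¬p2, w0   [¬◇-rule on 5 via w0Rw0]
9. ◇p2, w1   [◇-rule on 4: fresh world w1, w0Rw1]
10. ¬p2, w1   [¬◇-rule on 5 via w0Rw1]
11. ¬p3, w2   [◇-rule on 7: fresh world w2, w0Rw2]
12. ¬p2, w2   [¬◇-rule on 5 via w0Rw2]
13. p2, w3   [◇-rule on 9: fresh world w3, w1Rw3]
Accessibility: w0Rw0, w0Rw1, w0Rw2, w1Rw1, w1Rw3, w2Rw2, w3Rw3
Complete open branch: satisfiable in T, hence also in K (this T-model is also a K-model).
S4-tableau for the formula:
1. ¬(◇◇p2 → ◇p2) ∧ (p1 ∧ ◇¬p3), w0
2. ¬(◇◇p2 → ◇p2), w0   [∧-rule on 1]
3. p1 ∧ ◇¬p3, w0   [∧-rule on 1]
4. ◇◇p2, w0   [¬→-rule on 2]
5. ¬◇p2, w0   [¬→-rule on 2]
6. p1, w0   [∧-rule on 3]
7. ◇¬p3, w0   [∧-rule on 3]
8. ¬p2, w0   [¬◇-rule on 5 via w0Rw0]
9. ◇p2, w1   [◇-rule on 4: fresh world w1, w0Rw1]
10. ¬p2, w1   [¬◇-rule on 5 via w0Rw1]
11. ¬p3, w2   [◇-rule on 7: fresh world w2, w0Rw2]
12. ¬p2, w2   [¬◇-rule on 5 via w0Rw2]
13. p2, w3   [◇-rule on 9: fresh world w3, w1Rw3]
14. ¬p2, w3   [¬◇-rule on 5 via w0Rw3]
Accessibility: w0Rw0, w0Rw1, w0Rw2, w0Rw3, w1Rw1, w1Rw3, w2Rw2, w3Rw3
Branch closes: p2 and ¬p2 both at w3.
Every branch closes (one shown): unsatisfiable in S4, hence also in S5 (every S5-frame is an S4-frame).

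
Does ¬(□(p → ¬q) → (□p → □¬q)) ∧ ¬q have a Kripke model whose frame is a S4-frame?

No, unsatisfiable

1. ¬(□(p → ¬q) → (□p → □¬q)) ∧ ¬q, 0
2. ¬(□(p → ¬q) → (□p → □¬q)), 0
3. ¬q, 0
4. □(p → ¬q), 0
5. ¬(□p → □¬q), 0
6. □p, 0
7. ¬□¬q, 0
8. p → ¬q, 0
9. p, 0
10. q, 1
11. p → ¬q, 1
12. p, 1
13. ¬q, 1
Accessibility: 0R0, 0R1, 1R1
Branch closes: q and ¬q both at 1.
Every branch closes; the branch above is one of them.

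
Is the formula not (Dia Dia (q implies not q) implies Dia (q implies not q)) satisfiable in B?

Satisfiable (open branch found)

1. not (Dia Dia (q implies not q) implies Dia (q implies not q)), 0
2. Dia Dia (q implies not q), 0
3. not Dia (q implies not q), 0
4. not (q implies not q), 0
5. q, 0
6. Dia (q implies not q), 1
7. not (q implies not q), 1
8. q, 1
9. q implies not q, 2
10. not q, 2
Accessibility: 0R0, 0R1, 1R0, 1R1, 1R2, 2R1, 2R2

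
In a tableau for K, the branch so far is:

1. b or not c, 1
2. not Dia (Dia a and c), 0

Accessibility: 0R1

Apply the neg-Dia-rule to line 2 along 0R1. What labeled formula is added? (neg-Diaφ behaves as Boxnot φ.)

not (Dia a and c), 1

neg-Diaφ behaves as Boxnot φ: propagate the negated body to each accessible world.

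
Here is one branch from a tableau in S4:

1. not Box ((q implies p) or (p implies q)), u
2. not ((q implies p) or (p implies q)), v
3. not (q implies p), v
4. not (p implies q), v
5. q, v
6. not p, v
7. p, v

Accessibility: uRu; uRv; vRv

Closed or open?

Yes, closed

Both p and not p appear at v.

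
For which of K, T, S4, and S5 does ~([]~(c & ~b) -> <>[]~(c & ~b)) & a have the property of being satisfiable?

K

T-tableau for the formula:
1. ~([]~(c & ~b) -> <>[]~(c & ~b)) & a, 0
2. ~([]~(c & ~b) -> <>[]~(c & ~b)), 0
3. a, 0
4. []~(c & ~b), 0
5. ~<>[]~(c & ~b), 0
6. ~(c & ~b), 0
7. ~[]~(c & ~b), 0
8. b, 0
9. c & ~b, 1
10. c, 1
11. ~b, 1
12. ~(c & ~b), 1
13. ~[]~(c & ~b), 1
14. b, 1
Accessibility: 0R0, 0R1, 1R1
Branch closes: b and ~b both at 1.
Every branch closes (one shown): unsatisfiable in T, hence also in S4, S5 (every S4/S5-frame is a T-frame).
K-tableau for the formula:
1. ~([]~(c & ~b) -> <>[]~(c & ~b)) & a, 0
2. ~([]~(c & ~b) -> <>[]~(c & ~b)), 0
3. a, 0
4. []~(c & ~b), 0
5. ~<>[]~(c & ~b), 0
Complete open branch: satisfiable in K.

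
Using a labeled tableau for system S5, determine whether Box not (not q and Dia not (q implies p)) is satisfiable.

Satisfiable (open branch found)

1. Box not (not q and Dia not (q implies p)), u
2. not (not q and Dia not (q implies p)), u
3. not Dia not (q implies p), u
4. q implies p, u
5. p, u
Accessibility: uRu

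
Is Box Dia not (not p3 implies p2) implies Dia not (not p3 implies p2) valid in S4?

Tableau for the negation not (Box Dia not (not p3 implies p2) implies Dia not (not p3 implies p2)):
1. not (Box Dia not (not p3 implies p2) implies Dia not (not p3 implies p2)), w0
2. Box Dia not (not p3 implies p2), w0   [neg-implies-rule on 1]
3. not Dia not (not p3 implies p2), w0   [neg-implies-rule on 1]
4. Dia not (not p3 implies p2), w0   [Box-rule on 2 via w0Rw0]
5. not p3 implies p2, w0   [neg-Dia-rule on 3 via w0Rw0]
6. p2, w0   [implies-rule on 5 (branches; this branch)]
7. not (not p3 implies p2), w1   [Dia-rule on 4: fresh world w1, w0Rw1]
8. not p3, w1   [neg-implies-rule on 7]
9. not p2, w1   [neg-implies-rule on 7]
10. Dia not (not p3 implies p2), w1   [Box-rule on 2 via w0Rw1]
11. not p3 implies p2, w1   [neg-Dia-rule on 3 via w0Rw1]
12. p2, w1   [implies-rule on 11 (branches; this branch)]
Accessibility: w0Rw0, w0Rw1, w1Rw1
Branch closes: p2 and not p2 both at w1.
All branches of the negation close; one closing branch shown above.

Valid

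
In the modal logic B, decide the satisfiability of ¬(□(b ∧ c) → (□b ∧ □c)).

No, unsatisfiable

1. ¬(□(b ∧ c) → (□b ∧ □c)), u
2. □(b ∧ c), u
3. ¬(□b ∧ □c), u
4. b ∧ c, u
5. b, u
6. c, u
7. ¬□c, u
8. ¬c, v
9. b ∧ c, v
10. b, v
11. c, v
Accessibility: uRu, uRv, vRu, vRv
Branch closes: c and ¬c both at v.
Every branch closes; the branch above is one of them.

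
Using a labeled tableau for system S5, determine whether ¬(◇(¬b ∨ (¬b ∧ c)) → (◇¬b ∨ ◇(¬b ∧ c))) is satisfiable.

No, unsatisfiable

1. ¬(◇(¬b ∨ (¬b ∧ c)) → (◇¬b ∨ ◇(¬b ∧ c))), w0
2. ◇(¬b ∨ (¬b ∧ c)), w0   [¬→-rule on 1]
3. ¬(◇¬b ∨ ◇(¬b ∧ c)), w0   [¬→-rule on 1]
4. ¬◇¬b, w0   [¬∨-rule on 3]
5. ¬◇(¬b ∧ c), w0   [¬∨-rule on 3]
6. b, w0   [¬◇-rule on 4 via w0Rw0]
7. ¬(¬b ∧ c), w0   [¬◇-rule on 5 via w0Rw0]
8. ¬c, w0   [¬∧-rule on 7 (branches; this branch)]
9. ¬b ∨ (¬b ∧ c), w1   [◇-rule on 2: fresh world w1, w0Rw1]
10. b, w1   [¬◇-rule on 4 via w0Rw1]
11. ¬(¬b ∧ c), w1   [¬◇-rule on 5 via w0Rw1]
12. ¬b ∧ c, w1   [∨-rule on 9 (branches; this branch)]
13. ¬b, w1   [∧-rule on 12]
14. c, w1   [∧-rule on 12]
Accessibility: w0Rw0, w0Rw1, w1Rw0, w1Rw1
Branch closes: b and ¬b both at w1.
Every branch closes; the branch above is one of them.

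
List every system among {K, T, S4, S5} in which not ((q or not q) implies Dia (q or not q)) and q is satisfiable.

K

T-tableau for the formula:
1. not ((q or not q) implies Dia (q or not q)) and q, 0
2. not ((q or not q) implies Dia (q or not q)), 0
3. q, 0
4. q or not q, 0
5. not Dia (q or not q), 0
6. not (q or not q), 0
7. not q, 0
Accessibility: 0R0
Branch closes: q and not q both at 0.
Every branch closes (one shown): unsatisfiable in T, hence also in S4, S5 (every S4/S5-frame is a T-frame).
K-tableau for the formula:
1. not ((q or not q) implies Dia (q or not q)) and q, 0
2. not ((q or not q) implies Dia (q or not q)), 0
3. q, 0
4. q or not q, 0
5. not Dia (q or not q), 0
Complete open branch: satisfiable in K.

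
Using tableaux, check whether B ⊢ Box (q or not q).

Tableau for the negation not Box (q or not q):
1. not Box (q or not q), u
2. not (q or not q), v
3. not q, v
4. q, v
Accessibility: uRu, uRv, vRu, vRv
Branch closes: q and not q both at v.
All branches of the negation close; one closing branch shown above.

Valid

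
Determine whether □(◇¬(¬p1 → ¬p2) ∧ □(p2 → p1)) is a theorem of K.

Tableau for the negation ¬□(◇¬(¬p1 → ¬p2) ∧ □(p2 → p1)):
1. ¬□(◇¬(¬p1 → ¬p2) ∧ □(p2 → p1)), w0
2. ¬(◇¬(¬p1 → ¬p2) ∧ □(p2 → p1)), w1   [¬□-rule on 1: fresh world w1, w0Rw1]
3. ¬□(p2 → p1), w1   [¬∧-rule on 2 (branches; this branch)]
4. ¬(p2 → p1), w2   [¬□-rule on 3: fresh world w2, w1Rw2]
5. p2, w2   [¬→-rule on 4]
6. ¬p1, w2   [¬→-rule on 4]
Accessibility: w0Rw1, w1Rw2
The negation has an open branch (countermodel exists).

No, not valid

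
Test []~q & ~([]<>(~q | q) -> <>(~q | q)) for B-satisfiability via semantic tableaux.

1. []~q & ~([]<>(~q | q) -> <>(~q | q)), w0
2. []~q, w0   [&-rule on 1]
3. ~([]<>(~q | q) -> <>(~q | q)), w0   [&-rule on 1]
4. []<>(~q | q), w0   [~->-rule on 3]
5. ~<>(~q | q), w0   [~->-rule on 3]
6. ~q, w0   [[]-rule on 2 via w0Rw0]
7. <>(~q | q), w0   [[]-rule on 4 via w0Rw0]
8. ~(~q | q), w0   [~<>-rule on 5 via w0Rw0]
9. q, w0   [~|-rule on 8]
Accessibility: w0Rw0
Branch closes: q and ~q both at w0.
(One branch shown.) All branches close.

No, unsatisfiable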